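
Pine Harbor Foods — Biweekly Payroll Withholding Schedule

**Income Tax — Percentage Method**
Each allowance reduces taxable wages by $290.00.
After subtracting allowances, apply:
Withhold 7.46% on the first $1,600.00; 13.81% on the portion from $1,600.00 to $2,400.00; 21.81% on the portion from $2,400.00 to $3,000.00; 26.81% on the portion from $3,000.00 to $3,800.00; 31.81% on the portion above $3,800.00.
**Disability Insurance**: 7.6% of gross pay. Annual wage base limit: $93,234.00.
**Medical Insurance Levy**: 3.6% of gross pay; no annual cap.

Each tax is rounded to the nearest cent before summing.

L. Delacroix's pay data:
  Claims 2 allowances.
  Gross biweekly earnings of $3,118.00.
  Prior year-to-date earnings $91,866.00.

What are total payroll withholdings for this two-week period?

$476.16

Income Tax: taxable = $3,118.00 − 2×$290.00 = $2,538.00
  $229.84 + 21.81% × ($2,538.00 − $2,400.00) = $229.84 + 21.81% × $138.00 = $259.94
Disability Insurance: cap $93,234.00 − YTD $91,866.00 = $1,368.00 subject; 7.6% × $1,368.00 = $103.97
Medical Insurance Levy: 3.6% × $3,118.00 = $112.25
Total: $259.94 + $103.97 + $112.25 = $476.16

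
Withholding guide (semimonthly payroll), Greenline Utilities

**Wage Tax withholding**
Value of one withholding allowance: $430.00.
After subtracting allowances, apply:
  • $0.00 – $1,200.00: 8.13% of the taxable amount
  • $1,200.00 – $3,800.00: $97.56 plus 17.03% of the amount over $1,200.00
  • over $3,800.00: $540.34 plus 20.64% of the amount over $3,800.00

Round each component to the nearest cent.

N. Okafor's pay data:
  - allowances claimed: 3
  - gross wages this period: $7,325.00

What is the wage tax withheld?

Wage Tax: taxable = $7,325.00 − 3×$430.00 = $6,035.00
  $540.34 + 20.64% × ($6,035.00 − $3,800.00) = $540.34 + 20.64% × $2,235.00 = $1,001.64

$1,001.64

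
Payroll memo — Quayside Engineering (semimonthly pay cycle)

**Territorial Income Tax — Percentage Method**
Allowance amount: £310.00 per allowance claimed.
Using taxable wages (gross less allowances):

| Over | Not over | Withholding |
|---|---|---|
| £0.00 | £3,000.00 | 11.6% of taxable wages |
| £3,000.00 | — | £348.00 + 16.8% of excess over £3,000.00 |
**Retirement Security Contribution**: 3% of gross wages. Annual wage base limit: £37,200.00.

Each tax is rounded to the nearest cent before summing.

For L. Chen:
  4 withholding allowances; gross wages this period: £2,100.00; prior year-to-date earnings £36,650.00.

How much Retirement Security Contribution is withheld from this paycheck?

Retirement Security Contribution: cap £37,200.00 − YTD £36,650.00 = £550.00 subject; 3% × £550.00 = £16.50

£16.50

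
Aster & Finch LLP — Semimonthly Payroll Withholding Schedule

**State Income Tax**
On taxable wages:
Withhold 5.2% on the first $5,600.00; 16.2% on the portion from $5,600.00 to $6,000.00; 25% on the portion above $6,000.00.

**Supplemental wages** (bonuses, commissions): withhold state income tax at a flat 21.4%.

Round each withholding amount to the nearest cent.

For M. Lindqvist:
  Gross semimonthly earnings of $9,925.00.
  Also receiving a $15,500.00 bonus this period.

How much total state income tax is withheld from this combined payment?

$4,654.25

State Income Tax: taxable = $9,925.00
  $356.00 + 25% × ($9,925.00 − $6,000.00) = $356.00 + 25% × $3,925.00 = $1,337.25
Supplemental (21.4% flat on bonus): 21.4% × $15,500.00 = $3,317.00
Total state income tax: $1,337.25 + $3,317.00 = $4,654.25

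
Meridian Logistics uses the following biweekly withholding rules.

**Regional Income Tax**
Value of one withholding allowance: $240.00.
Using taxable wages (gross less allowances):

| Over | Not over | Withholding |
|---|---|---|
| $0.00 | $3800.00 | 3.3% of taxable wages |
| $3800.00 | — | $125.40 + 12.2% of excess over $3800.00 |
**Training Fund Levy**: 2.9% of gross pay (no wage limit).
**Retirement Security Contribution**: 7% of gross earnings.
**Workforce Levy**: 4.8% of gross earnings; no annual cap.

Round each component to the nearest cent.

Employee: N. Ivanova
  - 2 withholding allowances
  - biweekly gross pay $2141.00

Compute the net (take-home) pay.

$1771.46

Regional Income Tax: taxable = $2141.00 − 2×$240.00 = $1661.00
  3.3% × $1661.00 = $54.81
Training Fund Levy: 2.9% × $2141.00 = $62.09
Retirement Security Contribution: 7% × $2141.00 = $149.87
Workforce Levy: 4.8% × $2141.00 = $102.77
Total withheld: $54.81 + $62.09 + $149.87 + $102.77 = $369.54
Net pay: $2141.00 − $369.54 = $1771.46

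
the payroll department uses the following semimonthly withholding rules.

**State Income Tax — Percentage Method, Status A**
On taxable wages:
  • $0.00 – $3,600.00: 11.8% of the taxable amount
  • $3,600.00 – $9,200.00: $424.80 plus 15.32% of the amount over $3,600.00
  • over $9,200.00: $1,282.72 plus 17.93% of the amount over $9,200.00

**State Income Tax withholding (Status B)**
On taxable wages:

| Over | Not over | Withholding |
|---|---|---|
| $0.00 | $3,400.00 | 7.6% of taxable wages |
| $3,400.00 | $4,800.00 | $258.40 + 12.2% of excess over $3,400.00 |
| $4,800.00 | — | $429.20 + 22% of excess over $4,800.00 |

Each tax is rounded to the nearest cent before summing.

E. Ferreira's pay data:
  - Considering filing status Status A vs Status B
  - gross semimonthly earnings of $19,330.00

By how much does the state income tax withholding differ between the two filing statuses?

State Income Tax (Status A): taxable = $19,330.00
  $1,282.72 + 17.93% × ($19,330.00 − $9,200.00) = $1,282.72 + 17.93% × $10,130.00 = $3,099.03
State Income Tax (Status B): taxable = $19,330.00
  $429.20 + 22% × ($19,330.00 − $4,800.00) = $429.20 + 22% × $14,530.00 = $3,625.80
Difference: |$3,099.03 − $3,625.80| = $526.77 (higher under Status B)

$526.77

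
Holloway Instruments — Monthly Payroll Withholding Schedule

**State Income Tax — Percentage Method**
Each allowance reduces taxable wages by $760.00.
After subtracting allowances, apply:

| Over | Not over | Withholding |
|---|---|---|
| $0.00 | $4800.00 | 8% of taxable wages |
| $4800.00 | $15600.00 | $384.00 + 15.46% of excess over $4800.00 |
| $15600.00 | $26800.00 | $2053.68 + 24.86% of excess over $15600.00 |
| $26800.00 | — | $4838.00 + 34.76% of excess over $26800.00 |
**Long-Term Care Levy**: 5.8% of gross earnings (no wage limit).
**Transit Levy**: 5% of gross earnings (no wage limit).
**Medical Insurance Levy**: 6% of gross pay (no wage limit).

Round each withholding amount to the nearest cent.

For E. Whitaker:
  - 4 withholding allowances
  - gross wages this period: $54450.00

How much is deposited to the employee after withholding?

State Income Tax: taxable = $54450.00 − 4×$760.00 = $51410.00
  $4838.00 + 34.76% × ($51410.00 − $26800.00) = $4838.00 + 34.76% × $24610.00 = $13392.44
Long-Term Care Levy: 5.8% × $54450.00 = $3158.10
Transit Levy: 5% × $54450.00 = $2722.50
Medical Insurance Levy: 6% × $54450.00 = $3267.00
Total withheld: $13392.44 + $3158.10 + $2722.50 + $3267.00 = $22540.04
Net pay: $54450.00 − $22540.04 = $31909.96

$31909.96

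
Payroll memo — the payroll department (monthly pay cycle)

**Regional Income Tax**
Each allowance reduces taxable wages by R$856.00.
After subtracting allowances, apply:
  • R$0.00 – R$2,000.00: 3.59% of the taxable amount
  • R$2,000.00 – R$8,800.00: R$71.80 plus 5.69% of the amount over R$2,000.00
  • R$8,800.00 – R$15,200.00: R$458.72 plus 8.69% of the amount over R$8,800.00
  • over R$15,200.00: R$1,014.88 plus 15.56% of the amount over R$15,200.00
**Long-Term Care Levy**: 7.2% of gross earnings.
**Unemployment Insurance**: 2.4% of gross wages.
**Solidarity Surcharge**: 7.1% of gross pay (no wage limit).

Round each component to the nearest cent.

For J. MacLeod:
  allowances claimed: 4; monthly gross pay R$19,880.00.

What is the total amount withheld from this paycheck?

Regional Income Tax: taxable = R$19,880.00 − 4×R$856.00 = R$16,456.00
  R$1,014.88 + 15.56% × (R$16,456.00 − R$15,200.00) = R$1,014.88 + 15.56% × R$1,256.00 = R$1,210.31
Long-Term Care Levy: 7.2% × R$19,880.00 = R$1,431.36
Unemployment Insurance: 2.4% × R$19,880.00 = R$477.12
Solidarity Surcharge: 7.1% × R$19,880.00 = R$1,411.48
Total: R$1,210.31 + R$1,431.36 + R$477.12 + R$1,411.48 = R$4,530.27

R$4,530.27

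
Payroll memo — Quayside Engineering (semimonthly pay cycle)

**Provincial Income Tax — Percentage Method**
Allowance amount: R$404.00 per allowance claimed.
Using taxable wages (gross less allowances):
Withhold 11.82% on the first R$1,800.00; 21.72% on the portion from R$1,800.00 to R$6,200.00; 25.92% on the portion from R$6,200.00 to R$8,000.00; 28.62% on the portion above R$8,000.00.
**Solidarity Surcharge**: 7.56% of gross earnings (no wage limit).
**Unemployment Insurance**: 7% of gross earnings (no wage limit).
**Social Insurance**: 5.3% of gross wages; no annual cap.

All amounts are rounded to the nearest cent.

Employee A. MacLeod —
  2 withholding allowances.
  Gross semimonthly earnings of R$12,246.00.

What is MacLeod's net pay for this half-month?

Provincial Income Tax: taxable = R$12,246.00 − 2×R$404.00 = R$11,438.00
  R$1,635.00 + 28.62% × (R$11,438.00 − R$8,000.00) = R$1,635.00 + 28.62% × R$3,438.00 = R$2,618.96
Solidarity Surcharge: 7.56% × R$12,246.00 = R$925.80
Unemployment Insurance: 7% × R$12,246.00 = R$857.22
Social Insurance: 5.3% × R$12,246.00 = R$649.04
Total withheld: R$2,618.96 + R$925.80 + R$857.22 + R$649.04 = R$5,051.02
Net pay: R$12,246.00 − R$5,051.02 = R$7,194.98

R$7,194.98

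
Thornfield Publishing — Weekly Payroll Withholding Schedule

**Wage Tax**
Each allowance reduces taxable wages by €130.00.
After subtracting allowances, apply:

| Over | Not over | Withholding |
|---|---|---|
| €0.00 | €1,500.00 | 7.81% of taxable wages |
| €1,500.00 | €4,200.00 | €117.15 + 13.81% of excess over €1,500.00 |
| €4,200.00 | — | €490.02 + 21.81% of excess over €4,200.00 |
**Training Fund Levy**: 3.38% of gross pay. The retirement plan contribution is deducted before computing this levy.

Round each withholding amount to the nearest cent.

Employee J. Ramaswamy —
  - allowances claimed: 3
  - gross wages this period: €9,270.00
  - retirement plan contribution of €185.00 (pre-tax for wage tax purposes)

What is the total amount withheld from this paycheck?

€1,777.45

Wage Tax: taxable = €9,270.00 − €185.00 − 3×€130.00 = €8,695.00
  €490.02 + 21.81% × (€8,695.00 − €4,200.00) = €490.02 + 21.81% × €4,495.00 = €1,470.38
Training Fund Levy: 3.38% × €9,085.00 = €307.07
Total: €1,470.38 + €307.07 = €1,777.45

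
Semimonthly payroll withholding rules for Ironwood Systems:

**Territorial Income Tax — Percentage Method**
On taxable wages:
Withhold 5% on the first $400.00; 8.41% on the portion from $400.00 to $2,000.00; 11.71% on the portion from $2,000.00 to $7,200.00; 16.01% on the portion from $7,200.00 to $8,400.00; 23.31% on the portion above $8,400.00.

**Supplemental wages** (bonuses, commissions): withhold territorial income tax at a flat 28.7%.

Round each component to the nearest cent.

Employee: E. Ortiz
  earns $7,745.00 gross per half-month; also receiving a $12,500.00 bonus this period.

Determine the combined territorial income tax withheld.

Territorial Income Tax: taxable = $7,745.00
  $763.48 + 16.01% × ($7,745.00 − $7,200.00) = $763.48 + 16.01% × $545.00 = $850.73
Supplemental (28.7% flat on bonus): 28.7% × $12,500.00 = $3,587.50
Total territorial income tax: $850.73 + $3,587.50 = $4,438.23

$4,438.23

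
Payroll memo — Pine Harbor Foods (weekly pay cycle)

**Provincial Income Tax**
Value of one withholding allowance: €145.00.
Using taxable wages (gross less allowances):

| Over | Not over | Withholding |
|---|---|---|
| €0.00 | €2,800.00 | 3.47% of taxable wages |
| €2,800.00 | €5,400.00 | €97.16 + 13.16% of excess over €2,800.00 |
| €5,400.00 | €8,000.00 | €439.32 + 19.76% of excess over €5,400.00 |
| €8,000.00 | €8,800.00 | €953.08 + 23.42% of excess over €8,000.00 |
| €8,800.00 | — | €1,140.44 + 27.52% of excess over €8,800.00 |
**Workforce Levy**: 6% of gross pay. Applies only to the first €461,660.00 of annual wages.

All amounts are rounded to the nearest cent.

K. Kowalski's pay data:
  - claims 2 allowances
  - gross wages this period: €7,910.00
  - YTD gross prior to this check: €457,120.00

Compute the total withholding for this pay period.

Provincial Income Tax: taxable = €7,910.00 − 2×€145.00 = €7,620.00
  €439.32 + 19.76% × (€7,620.00 − €5,400.00) = €439.32 + 19.76% × €2,220.00 = €877.99
Workforce Levy: cap €461,660.00 − YTD €457,120.00 = €4,540.00 subject; 6% × €4,540.00 = €272.40
Total: €877.99 + €272.40 = €1,150.39

€1,150.39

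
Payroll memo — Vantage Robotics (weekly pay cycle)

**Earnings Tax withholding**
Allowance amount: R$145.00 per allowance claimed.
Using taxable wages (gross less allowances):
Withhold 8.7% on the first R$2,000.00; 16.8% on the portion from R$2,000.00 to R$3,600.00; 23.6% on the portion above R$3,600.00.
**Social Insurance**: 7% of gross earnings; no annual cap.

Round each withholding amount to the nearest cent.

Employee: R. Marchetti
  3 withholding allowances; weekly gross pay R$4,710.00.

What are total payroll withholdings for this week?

Earnings Tax: taxable = R$4,710.00 − 3×R$145.00 = R$4,275.00
  R$442.80 + 23.6% × (R$4,275.00 − R$3,600.00) = R$442.80 + 23.6% × R$675.00 = R$602.10
Social Insurance: 7% × R$4,710.00 = R$329.70
Total: R$602.10 + R$329.70 = R$931.80

R$931.80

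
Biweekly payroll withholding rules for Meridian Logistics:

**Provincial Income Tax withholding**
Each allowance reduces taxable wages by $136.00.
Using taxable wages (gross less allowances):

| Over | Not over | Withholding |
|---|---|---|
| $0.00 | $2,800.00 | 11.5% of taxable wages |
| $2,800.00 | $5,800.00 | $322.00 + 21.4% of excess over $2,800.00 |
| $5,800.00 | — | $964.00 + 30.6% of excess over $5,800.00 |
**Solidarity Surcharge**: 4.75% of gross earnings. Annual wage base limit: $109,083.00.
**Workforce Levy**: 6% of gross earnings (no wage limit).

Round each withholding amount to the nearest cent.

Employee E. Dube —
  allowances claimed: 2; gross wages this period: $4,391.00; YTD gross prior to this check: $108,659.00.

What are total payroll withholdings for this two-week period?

Provincial Income Tax: taxable = $4,391.00 − 2×$136.00 = $4,119.00
  $322.00 + 21.4% × ($4,119.00 − $2,800.00) = $322.00 + 21.4% × $1,319.00 = $604.27
Solidarity Surcharge: cap $109,083.00 − YTD $108,659.00 = $424.00 subject; 4.75% × $424.00 = $20.14
Workforce Levy: 6% × $4,391.00 = $263.46
Total: $604.27 + $20.14 + $263.46 = $887.87

$887.87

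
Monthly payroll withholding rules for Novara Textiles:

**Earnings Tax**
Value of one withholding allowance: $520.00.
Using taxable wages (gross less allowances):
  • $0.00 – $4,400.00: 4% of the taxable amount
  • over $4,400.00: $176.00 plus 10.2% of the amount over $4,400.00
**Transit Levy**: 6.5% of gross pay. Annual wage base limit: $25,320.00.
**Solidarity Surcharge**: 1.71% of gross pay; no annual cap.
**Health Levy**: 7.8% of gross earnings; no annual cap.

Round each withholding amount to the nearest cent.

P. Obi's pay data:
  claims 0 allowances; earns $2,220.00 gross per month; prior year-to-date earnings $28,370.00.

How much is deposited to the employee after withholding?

$1,920.08

Earnings Tax: taxable = $2,220.00
  4% × $2,220.00 = $88.80
Transit Levy: YTD $28,370.00 ≥ cap $25,320.00 → $0.00
Solidarity Surcharge: 1.71% × $2,220.00 = $37.96
Health Levy: 7.8% × $2,220.00 = $173.16
Total withheld: $88.80 + $0.00 + $37.96 + $173.16 = $299.92
Net pay: $2,220.00 − $299.92 = $1,920.08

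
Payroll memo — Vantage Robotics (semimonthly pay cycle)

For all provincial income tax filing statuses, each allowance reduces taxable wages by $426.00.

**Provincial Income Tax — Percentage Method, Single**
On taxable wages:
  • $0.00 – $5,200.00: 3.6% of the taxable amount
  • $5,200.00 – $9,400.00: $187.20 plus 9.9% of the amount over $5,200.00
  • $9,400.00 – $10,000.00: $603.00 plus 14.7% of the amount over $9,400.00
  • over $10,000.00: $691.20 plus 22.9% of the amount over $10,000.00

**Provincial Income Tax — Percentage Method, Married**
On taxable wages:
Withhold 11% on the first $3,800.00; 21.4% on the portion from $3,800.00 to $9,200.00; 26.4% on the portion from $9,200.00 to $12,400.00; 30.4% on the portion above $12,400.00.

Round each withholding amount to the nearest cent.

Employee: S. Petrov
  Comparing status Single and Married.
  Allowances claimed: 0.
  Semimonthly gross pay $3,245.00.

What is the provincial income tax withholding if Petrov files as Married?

Provincial Income Tax (Married): taxable = $3,245.00
  11% × $3,245.00 = $356.95

$356.95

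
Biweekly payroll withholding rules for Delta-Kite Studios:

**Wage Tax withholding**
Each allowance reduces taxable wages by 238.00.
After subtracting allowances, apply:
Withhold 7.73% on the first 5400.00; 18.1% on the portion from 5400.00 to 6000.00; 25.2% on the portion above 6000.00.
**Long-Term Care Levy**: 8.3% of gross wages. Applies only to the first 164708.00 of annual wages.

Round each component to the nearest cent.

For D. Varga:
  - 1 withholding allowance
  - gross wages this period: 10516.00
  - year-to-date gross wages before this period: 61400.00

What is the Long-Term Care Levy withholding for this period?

872.83

Long-Term Care Levy: 8.3% × 10516.00 = 872.83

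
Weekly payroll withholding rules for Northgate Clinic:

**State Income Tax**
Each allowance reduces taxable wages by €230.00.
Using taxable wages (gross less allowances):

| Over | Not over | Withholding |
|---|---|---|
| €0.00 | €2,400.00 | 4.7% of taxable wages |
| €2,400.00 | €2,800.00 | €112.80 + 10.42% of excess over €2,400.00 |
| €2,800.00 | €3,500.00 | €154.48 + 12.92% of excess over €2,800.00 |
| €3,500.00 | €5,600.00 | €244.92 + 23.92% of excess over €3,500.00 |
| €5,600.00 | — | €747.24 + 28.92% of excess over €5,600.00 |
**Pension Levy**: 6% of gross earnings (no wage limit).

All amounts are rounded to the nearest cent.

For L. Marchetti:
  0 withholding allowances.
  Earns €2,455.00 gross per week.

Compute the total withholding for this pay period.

State Income Tax: taxable = €2,455.00
  €112.80 + 10.42% × (€2,455.00 − €2,400.00) = €112.80 + 10.42% × €55.00 = €118.53
Pension Levy: 6% × €2,455.00 = €147.30
Total: €118.53 + €147.30 = €265.83

€265.83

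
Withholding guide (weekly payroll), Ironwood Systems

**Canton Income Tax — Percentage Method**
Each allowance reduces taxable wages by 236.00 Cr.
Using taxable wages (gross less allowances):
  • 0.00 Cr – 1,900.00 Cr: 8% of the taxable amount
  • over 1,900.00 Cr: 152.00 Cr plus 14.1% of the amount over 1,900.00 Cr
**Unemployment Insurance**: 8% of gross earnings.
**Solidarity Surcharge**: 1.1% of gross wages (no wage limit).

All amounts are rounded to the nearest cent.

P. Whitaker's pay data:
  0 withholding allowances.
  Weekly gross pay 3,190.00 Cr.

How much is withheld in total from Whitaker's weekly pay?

624.18 Cr

Canton Income Tax: taxable = 3,190.00 Cr
  152.00 Cr + 14.1% × (3,190.00 Cr − 1,900.00 Cr) = 152.00 Cr + 14.1% × 1,290.00 Cr = 333.89 Cr
Unemployment Insurance: 8% × 3,190.00 Cr = 255.20 Cr
Solidarity Surcharge: 1.1% × 3,190.00 Cr = 35.09 Cr
Total: 333.89 Cr + 255.20 Cr + 35.09 Cr = 624.18 Cr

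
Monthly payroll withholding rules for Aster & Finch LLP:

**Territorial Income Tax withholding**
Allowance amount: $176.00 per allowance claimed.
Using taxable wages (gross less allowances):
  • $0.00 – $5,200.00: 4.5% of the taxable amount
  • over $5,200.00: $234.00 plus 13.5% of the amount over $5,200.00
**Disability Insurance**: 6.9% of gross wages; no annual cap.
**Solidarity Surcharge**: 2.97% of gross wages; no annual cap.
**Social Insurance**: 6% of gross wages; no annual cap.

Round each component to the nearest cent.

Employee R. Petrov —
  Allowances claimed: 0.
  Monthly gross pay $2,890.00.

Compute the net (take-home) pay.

$2,301.31

Territorial Income Tax: taxable = $2,890.00
  4.5% × $2,890.00 = $130.05
Disability Insurance: 6.9% × $2,890.00 = $199.41
Solidarity Surcharge: 2.97% × $2,890.00 = $85.83
Social Insurance: 6% × $2,890.00 = $173.40
Total withheld: $130.05 + $199.41 + $85.83 + $173.40 = $588.69
Net pay: $2,890.00 − $588.69 = $2,301.31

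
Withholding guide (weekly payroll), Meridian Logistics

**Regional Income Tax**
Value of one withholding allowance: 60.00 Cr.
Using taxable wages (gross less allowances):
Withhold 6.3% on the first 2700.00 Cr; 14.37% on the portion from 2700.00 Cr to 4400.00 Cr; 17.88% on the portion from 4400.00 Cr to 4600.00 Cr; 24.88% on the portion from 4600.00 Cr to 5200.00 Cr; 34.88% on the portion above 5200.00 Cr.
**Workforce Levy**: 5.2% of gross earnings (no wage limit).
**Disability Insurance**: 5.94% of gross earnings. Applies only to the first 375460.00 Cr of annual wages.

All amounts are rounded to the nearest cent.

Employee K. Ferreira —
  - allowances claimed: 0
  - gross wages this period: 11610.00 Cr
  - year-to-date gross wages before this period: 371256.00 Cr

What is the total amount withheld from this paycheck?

3688.68 Cr

Regional Income Tax: taxable = 11610.00 Cr
  599.43 Cr + 34.88% × (11610.00 Cr − 5200.00 Cr) = 599.43 Cr + 34.88% × 6410.00 Cr = 2835.24 Cr
Workforce Levy: 5.2% × 11610.00 Cr = 603.72 Cr
Disability Insurance: cap 375460.00 Cr − YTD 371256.00 Cr = 4204.00 Cr subject; 5.94% × 4204.00 Cr = 249.72 Cr
Total: 2835.24 Cr + 603.72 Cr + 249.72 Cr = 3688.68 Cr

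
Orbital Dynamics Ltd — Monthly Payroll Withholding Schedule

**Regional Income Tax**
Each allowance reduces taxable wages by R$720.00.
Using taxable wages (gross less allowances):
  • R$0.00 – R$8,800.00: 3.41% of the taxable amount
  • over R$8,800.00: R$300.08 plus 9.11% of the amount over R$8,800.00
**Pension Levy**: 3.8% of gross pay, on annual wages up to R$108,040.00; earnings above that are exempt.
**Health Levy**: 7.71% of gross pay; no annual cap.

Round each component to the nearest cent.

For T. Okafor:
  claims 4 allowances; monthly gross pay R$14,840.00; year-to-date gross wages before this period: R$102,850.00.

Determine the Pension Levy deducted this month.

R$197.22

Pension Levy: cap R$108,040.00 − YTD R$102,850.00 = R$5,190.00 subject; 3.8% × R$5,190.00 = R$197.22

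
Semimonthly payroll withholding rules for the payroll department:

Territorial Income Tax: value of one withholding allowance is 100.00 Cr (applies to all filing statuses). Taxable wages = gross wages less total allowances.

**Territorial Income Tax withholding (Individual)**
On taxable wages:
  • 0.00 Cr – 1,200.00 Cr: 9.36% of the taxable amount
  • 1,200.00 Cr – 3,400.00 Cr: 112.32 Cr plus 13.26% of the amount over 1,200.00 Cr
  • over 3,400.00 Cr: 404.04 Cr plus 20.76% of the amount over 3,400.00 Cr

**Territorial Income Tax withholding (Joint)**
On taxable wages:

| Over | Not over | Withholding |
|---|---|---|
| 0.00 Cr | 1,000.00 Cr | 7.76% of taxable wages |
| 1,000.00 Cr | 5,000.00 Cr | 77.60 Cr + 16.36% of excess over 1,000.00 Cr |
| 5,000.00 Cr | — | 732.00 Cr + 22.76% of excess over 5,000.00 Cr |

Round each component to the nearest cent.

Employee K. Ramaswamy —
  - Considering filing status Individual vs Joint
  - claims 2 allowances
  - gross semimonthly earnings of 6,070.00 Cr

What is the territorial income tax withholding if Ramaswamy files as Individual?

916.81 Cr

Territorial Income Tax (Individual): taxable = 6,070.00 Cr − 2×100.00 Cr = 5,870.00 Cr
  404.04 Cr + 20.76% × (5,870.00 Cr − 3,400.00 Cr) = 404.04 Cr + 20.76% × 2,470.00 Cr = 916.81 Cr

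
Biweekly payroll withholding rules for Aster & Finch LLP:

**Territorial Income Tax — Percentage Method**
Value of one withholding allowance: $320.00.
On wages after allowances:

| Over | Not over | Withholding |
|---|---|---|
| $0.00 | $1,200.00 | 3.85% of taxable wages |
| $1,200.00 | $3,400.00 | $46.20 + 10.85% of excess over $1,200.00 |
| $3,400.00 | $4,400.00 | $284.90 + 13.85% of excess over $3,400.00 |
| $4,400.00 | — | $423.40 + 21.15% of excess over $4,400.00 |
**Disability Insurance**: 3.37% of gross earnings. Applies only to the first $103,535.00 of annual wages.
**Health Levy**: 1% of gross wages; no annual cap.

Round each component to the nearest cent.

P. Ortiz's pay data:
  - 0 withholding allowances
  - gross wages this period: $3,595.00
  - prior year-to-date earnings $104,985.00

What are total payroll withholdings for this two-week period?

Territorial Income Tax: taxable = $3,595.00
  $284.90 + 13.85% × ($3,595.00 − $3,400.00) = $284.90 + 13.85% × $195.00 = $311.91
Disability Insurance: YTD $104,985.00 ≥ cap $103,535.00 → $0.00
Health Levy: 1% × $3,595.00 = $35.95
Total: $311.91 + $0.00 + $35.95 = $347.86

$347.86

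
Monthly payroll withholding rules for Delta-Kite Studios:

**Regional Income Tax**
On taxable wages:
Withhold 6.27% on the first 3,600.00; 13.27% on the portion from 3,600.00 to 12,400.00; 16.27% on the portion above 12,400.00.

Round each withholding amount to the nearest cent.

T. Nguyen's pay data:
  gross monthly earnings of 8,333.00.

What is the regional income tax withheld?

853.79

Regional Income Tax: taxable = 8,333.00
  225.72 + 13.27% × (8,333.00 − 3,600.00) = 225.72 + 13.27% × 4,733.00 = 853.79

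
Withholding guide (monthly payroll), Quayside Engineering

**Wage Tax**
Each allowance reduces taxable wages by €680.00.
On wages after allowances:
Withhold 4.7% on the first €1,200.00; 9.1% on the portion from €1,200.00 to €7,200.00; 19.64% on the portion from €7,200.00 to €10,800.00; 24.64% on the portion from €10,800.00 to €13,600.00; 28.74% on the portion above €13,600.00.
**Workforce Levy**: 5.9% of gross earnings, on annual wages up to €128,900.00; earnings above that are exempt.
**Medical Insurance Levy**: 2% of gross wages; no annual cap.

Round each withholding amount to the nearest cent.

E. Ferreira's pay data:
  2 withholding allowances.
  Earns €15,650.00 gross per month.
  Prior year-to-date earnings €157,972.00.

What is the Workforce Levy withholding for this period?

Workforce Levy: YTD €157,972.00 ≥ cap €128,900.00 → €0.00

€0.00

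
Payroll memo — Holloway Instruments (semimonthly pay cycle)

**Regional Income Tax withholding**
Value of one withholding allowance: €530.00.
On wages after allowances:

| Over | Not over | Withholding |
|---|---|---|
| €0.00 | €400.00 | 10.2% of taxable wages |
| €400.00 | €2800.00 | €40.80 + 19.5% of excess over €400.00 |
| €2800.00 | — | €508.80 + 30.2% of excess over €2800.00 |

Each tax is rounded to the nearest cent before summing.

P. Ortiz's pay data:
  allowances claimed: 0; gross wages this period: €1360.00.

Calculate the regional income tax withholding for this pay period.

€228.00

Regional Income Tax: taxable = €1360.00
  €40.80 + 19.5% × (€1360.00 − €400.00) = €40.80 + 19.5% × €960.00 = €228.00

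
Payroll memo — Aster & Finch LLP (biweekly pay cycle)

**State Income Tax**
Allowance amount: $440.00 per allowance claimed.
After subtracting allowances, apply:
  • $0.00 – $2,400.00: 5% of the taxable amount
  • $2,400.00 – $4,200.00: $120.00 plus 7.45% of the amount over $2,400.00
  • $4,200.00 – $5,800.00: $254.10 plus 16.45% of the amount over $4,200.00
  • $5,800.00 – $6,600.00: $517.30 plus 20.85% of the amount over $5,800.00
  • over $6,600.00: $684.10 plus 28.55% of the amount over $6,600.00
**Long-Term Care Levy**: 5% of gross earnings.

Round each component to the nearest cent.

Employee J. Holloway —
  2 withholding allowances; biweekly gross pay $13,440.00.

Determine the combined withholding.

$3,057.68

State Income Tax: taxable = $13,440.00 − 2×$440.00 = $12,560.00
  $684.10 + 28.55% × ($12,560.00 − $6,600.00) = $684.10 + 28.55% × $5,960.00 = $2,385.68
Long-Term Care Levy: 5% × $13,440.00 = $672.00
Total: $2,385.68 + $672.00 = $3,057.68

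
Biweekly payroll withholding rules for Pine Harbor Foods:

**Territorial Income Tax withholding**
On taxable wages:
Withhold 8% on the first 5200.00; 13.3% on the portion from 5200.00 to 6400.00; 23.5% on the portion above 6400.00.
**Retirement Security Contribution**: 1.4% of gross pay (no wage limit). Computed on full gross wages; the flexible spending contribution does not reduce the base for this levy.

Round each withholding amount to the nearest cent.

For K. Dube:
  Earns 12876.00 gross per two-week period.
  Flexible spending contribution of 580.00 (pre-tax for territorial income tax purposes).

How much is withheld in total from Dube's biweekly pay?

2141.42

Territorial Income Tax: taxable = 12876.00 − 580.00 = 12296.00
  575.60 + 23.5% × (12296.00 − 6400.00) = 575.60 + 23.5% × 5896.00 = 1961.16
Retirement Security Contribution: 1.4% × 12876.00 = 180.26
Total: 1961.16 + 180.26 = 2141.42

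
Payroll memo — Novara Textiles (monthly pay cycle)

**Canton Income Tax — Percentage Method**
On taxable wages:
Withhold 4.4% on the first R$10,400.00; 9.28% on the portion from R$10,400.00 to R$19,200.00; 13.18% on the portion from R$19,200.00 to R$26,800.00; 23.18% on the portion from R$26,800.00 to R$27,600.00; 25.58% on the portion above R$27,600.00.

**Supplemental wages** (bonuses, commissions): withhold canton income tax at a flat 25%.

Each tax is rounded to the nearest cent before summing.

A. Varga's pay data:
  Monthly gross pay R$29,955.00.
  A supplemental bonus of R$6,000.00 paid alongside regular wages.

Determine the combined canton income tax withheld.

Canton Income Tax: taxable = R$29,955.00
  R$2,461.36 + 25.58% × (R$29,955.00 − R$27,600.00) = R$2,461.36 + 25.58% × R$2,355.00 = R$3,063.77
Supplemental (25% flat on bonus): 25% × R$6,000.00 = R$1,500.00
Total canton income tax: R$3,063.77 + R$1,500.00 = R$4,563.77

R$4,563.77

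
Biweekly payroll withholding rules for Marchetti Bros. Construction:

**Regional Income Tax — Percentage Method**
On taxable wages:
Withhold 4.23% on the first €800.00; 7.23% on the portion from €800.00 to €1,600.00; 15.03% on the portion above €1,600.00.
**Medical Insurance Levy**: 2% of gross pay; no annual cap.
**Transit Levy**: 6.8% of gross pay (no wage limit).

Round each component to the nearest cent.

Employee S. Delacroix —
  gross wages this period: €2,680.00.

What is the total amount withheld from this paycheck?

€489.84

Regional Income Tax: taxable = €2,680.00
  €91.68 + 15.03% × (€2,680.00 − €1,600.00) = €91.68 + 15.03% × €1,080.00 = €254.00
Medical Insurance Levy: 2% × €2,680.00 = €53.60
Transit Levy: 6.8% × €2,680.00 = €182.24
Total: €254.00 + €53.60 + €182.24 = €489.84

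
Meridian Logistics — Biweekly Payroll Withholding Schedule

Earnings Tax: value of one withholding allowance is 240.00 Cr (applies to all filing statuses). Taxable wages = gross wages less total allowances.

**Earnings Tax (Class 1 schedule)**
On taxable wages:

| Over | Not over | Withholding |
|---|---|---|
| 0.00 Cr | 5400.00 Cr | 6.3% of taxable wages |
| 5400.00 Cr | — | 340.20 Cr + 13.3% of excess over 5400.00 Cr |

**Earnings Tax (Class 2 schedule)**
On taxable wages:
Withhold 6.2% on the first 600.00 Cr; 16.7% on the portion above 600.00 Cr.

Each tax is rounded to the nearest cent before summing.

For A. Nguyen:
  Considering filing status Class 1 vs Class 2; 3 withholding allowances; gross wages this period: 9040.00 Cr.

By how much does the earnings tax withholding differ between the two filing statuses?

Earnings Tax (Class 1): taxable = 9040.00 Cr − 3×240.00 Cr = 8320.00 Cr
  340.20 Cr + 13.3% × (8320.00 Cr − 5400.00 Cr) = 340.20 Cr + 13.3% × 2920.00 Cr = 728.56 Cr
Earnings Tax (Class 2): taxable = 9040.00 Cr − 3×240.00 Cr = 8320.00 Cr
  37.20 Cr + 16.7% × (8320.00 Cr − 600.00 Cr) = 37.20 Cr + 16.7% × 7720.00 Cr = 1326.44 Cr
Difference: |728.56 Cr − 1326.44 Cr| = 597.88 Cr (higher under Class 2)

597.88 Cr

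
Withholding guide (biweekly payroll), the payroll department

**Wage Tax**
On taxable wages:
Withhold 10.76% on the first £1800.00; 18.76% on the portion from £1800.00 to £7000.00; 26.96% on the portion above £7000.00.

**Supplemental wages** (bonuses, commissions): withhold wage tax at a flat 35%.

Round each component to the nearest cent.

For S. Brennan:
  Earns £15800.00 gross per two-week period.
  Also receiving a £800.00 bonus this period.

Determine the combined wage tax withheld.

Wage Tax: taxable = £15800.00
  £1169.20 + 26.96% × (£15800.00 − £7000.00) = £1169.20 + 26.96% × £8800.00 = £3541.68
Supplemental (35% flat on bonus): 35% × £800.00 = £280.00
Total wage tax: £3541.68 + £280.00 = £3821.68

£3821.68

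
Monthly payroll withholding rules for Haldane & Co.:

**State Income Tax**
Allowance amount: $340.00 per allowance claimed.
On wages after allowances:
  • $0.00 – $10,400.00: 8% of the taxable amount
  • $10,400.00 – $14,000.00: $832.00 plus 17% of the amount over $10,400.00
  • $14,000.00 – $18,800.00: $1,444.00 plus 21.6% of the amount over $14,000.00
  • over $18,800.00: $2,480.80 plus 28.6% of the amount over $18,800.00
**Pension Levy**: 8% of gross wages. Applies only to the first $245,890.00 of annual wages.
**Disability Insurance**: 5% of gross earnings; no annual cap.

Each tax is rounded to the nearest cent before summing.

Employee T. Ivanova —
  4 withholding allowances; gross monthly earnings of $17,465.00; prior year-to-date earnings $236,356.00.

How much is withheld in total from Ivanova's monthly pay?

State Income Tax: taxable = $17,465.00 − 4×$340.00 = $16,105.00
  $1,444.00 + 21.6% × ($16,105.00 − $14,000.00) = $1,444.00 + 21.6% × $2,105.00 = $1,898.68
Pension Levy: cap $245,890.00 − YTD $236,356.00 = $9,534.00 subject; 8% × $9,534.00 = $762.72
Disability Insurance: 5% × $17,465.00 = $873.25
Total: $1,898.68 + $762.72 + $873.25 = $3,534.65

$3,534.65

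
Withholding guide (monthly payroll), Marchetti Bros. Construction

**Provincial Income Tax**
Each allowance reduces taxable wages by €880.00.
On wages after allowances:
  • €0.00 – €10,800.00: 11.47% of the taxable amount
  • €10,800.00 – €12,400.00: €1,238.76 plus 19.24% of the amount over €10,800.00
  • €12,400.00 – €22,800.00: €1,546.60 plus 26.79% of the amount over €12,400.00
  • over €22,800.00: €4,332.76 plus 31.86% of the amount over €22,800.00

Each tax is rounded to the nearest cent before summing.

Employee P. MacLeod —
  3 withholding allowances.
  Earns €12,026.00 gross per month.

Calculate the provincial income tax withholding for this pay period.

€1,076.57

Provincial Income Tax: taxable = €12,026.00 − 3×€880.00 = €9,386.00
  11.47% × €9,386.00 = €1,076.57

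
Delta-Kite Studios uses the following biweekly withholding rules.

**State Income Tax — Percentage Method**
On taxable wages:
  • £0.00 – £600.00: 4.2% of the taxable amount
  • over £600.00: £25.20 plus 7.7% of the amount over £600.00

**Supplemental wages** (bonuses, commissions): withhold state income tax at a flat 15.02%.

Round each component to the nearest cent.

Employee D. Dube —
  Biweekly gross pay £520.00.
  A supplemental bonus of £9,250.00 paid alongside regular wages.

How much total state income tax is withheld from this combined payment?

£1,411.19

State Income Tax: taxable = £520.00
  4.2% × £520.00 = £21.84
Supplemental (15.02% flat on bonus): 15.02% × £9,250.00 = £1,389.35
Total state income tax: £21.84 + £1,389.35 = £1,411.19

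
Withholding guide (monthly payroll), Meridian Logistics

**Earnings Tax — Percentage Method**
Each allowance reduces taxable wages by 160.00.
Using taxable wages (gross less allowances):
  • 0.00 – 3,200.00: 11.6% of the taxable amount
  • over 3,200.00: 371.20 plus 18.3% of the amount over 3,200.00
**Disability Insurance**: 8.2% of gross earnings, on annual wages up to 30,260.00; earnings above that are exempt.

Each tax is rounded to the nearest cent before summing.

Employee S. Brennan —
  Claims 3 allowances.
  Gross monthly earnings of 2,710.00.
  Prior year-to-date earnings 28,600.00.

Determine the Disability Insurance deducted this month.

136.12

Disability Insurance: cap 30,260.00 − YTD 28,600.00 = 1,660.00 subject; 8.2% × 1,660.00 = 136.12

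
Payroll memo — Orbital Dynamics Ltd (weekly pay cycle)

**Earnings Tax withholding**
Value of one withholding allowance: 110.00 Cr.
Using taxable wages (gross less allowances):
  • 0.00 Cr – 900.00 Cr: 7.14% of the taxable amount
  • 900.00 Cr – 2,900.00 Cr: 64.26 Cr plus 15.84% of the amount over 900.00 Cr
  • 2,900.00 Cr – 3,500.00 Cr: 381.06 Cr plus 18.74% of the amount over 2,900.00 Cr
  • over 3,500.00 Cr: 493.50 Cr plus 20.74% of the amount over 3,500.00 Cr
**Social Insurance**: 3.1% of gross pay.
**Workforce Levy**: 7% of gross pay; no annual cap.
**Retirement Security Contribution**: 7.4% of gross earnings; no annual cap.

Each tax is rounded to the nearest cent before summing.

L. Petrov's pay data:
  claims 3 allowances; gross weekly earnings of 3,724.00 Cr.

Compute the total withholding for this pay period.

Earnings Tax: taxable = 3,724.00 Cr − 3×110.00 Cr = 3,394.00 Cr
  381.06 Cr + 18.74% × (3,394.00 Cr − 2,900.00 Cr) = 381.06 Cr + 18.74% × 494.00 Cr = 473.64 Cr
Social Insurance: 3.1% × 3,724.00 Cr = 115.44 Cr
Workforce Levy: 7% × 3,724.00 Cr = 260.68 Cr
Retirement Security Contribution: 7.4% × 3,724.00 Cr = 275.58 Cr
Total: 473.64 Cr + 115.44 Cr + 260.68 Cr + 275.58 Cr = 1,125.34 Cr

1,125.34 Cr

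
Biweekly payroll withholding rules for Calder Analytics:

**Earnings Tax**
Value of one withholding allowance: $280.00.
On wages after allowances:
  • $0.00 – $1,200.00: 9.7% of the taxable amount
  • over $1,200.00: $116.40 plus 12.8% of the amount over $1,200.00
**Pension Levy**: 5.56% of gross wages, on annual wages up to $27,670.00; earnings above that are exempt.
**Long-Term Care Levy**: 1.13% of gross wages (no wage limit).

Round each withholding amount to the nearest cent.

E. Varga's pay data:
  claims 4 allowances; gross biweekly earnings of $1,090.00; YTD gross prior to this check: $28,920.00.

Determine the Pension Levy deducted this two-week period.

$0.00

Pension Levy: YTD $28,920.00 ≥ cap $27,670.00 → $0.00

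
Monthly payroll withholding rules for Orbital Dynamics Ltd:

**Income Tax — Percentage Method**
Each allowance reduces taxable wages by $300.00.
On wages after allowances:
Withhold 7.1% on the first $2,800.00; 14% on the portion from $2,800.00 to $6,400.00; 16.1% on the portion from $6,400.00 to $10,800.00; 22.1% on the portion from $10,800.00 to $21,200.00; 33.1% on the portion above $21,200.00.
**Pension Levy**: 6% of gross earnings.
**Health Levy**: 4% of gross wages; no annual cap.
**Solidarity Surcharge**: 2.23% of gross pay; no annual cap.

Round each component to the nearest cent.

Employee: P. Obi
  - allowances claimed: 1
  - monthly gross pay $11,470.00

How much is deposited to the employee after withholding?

$8,574.25

Income Tax: taxable = $11,470.00 − 1×$300.00 = $11,170.00
  $1,411.20 + 22.1% × ($11,170.00 − $10,800.00) = $1,411.20 + 22.1% × $370.00 = $1,492.97
Pension Levy: 6% × $11,470.00 = $688.20
Health Levy: 4% × $11,470.00 = $458.80
Solidarity Surcharge: 2.23% × $11,470.00 = $255.78
Total withheld: $1,492.97 + $688.20 + $458.80 + $255.78 = $2,895.75
Net pay: $11,470.00 − $2,895.75 = $8,574.25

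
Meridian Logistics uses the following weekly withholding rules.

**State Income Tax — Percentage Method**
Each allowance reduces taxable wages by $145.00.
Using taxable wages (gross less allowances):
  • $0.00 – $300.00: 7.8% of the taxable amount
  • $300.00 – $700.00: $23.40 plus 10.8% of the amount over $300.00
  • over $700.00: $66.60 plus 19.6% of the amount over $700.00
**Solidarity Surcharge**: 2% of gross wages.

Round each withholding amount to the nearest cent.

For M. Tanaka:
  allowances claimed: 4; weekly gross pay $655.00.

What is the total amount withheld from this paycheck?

State Income Tax: taxable = $655.00 − 4×$145.00 = $75.00
  7.8% × $75.00 = $5.85
Solidarity Surcharge: 2% × $655.00 = $13.10
Total: $5.85 + $13.10 = $18.95

$18.95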